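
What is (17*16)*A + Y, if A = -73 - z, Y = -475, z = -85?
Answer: 2789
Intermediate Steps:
A = 12 (A = -73 - 1*(-85) = -73 + 85 = 12)
(17*16)*A + Y = (17*16)*12 - 475 = 272*12 - 475 = 3264 - 475 = 2789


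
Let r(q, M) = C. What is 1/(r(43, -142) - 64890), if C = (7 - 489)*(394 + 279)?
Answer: -1/389276 ≈ -2.5689e-6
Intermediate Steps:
C = -324386 (C = -482*673 = -324386)
r(q, M) = -324386
1/(r(43, -142) - 64890) = 1/(-324386 - 64890) = 1/(-389276) = -1/389276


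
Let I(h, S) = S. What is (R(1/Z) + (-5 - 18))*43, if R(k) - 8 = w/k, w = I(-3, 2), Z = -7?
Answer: -1247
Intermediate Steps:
w = 2
R(k) = 8 + 2/k
(R(1/Z) + (-5 - 18))*43 = ((8 + 2/(1/(-7))) + (-5 - 18))*43 = ((8 + 2/(-1/7)) - 23)*43 = ((8 + 2*(-7)) - 23)*43 = ((8 - 14) - 23)*43 = (-6 - 23)*43 = -29*43 = -1247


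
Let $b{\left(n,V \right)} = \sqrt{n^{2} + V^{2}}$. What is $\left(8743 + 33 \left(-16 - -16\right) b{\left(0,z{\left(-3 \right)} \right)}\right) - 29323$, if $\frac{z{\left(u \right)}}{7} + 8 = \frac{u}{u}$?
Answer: $-20580$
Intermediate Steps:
$z{\left(u \right)} = -49$ ($z{\left(u \right)} = -56 + 7 \frac{u}{u} = -56 + 7 \cdot 1 = -56 + 7 = -49$)
$b{\left(n,V \right)} = \sqrt{V^{2} + n^{2}}$
$\left(8743 + 33 \left(-16 - -16\right) b{\left(0,z{\left(-3 \right)} \right)}\right) - 29323 = \left(8743 + 33 \left(-16 - -16\right) \sqrt{\left(-49\right)^{2} + 0^{2}}\right) - 29323 = \left(8743 + 33 \left(-16 + 16\right) \sqrt{2401 + 0}\right) - 29323 = \left(8743 + 33 \cdot 0 \sqrt{2401}\right) - 29323 = \left(8743 + 0 \cdot 49\right) - 29323 = \left(8743 + 0\right) - 29323 = 8743 - 29323 = -20580$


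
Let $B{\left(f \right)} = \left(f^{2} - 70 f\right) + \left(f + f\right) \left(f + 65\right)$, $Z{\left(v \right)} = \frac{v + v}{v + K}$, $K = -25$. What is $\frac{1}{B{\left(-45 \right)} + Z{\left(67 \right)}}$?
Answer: $\frac{21}{70942} \approx 0.00029602$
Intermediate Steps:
$Z{\left(v \right)} = \frac{2 v}{-25 + v}$ ($Z{\left(v \right)} = \frac{v + v}{v - 25} = \frac{2 v}{-25 + v}$)
$B{\left(f \right)} = f^{2} - 70 f + 2 f \left(65 + f\right)$ ($B{\left(f \right)} = \left(f^{2} - 70 f\right) + 2 f \left(65 + f\right) = f^{2} - 70 f + 2 f \left(65 + f\right)$)
$\frac{1}{B{\left(-45 \right)} + Z{\left(67 \right)}} = \frac{1}{3 \left(-45\right) \left(20 - 45\right) + 2 \cdot 67 \frac{1}{-25 + 67}} = \frac{1}{3 \left(-45\right) \left(-25\right) + 2 \cdot 67 \cdot \frac{1}{42}} = \frac{1}{3375 + 2 \cdot 67 \cdot \frac{1}{42}} = \frac{1}{3375 + \frac{67}{21}} = \frac{1}{\frac{70942}{21}} = \frac{21}{70942}$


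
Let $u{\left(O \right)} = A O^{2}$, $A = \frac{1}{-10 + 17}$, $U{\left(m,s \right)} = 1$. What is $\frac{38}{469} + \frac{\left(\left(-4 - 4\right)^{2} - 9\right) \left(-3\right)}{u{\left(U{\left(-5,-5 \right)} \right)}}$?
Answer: $- \frac{541657}{469} \approx -1154.9$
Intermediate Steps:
$A = \frac{1}{7} \approx 0.14286$
$u{\left(O \right)} = \frac{O^{2}}{7}$
$\frac{38}{469} + \frac{\left(\left(-4 - 4\right)^{2} - 9\right) \left(-3\right)}{u{\left(U{\left(-5,-5 \right)} \right)}} = \frac{38}{469} + \frac{\left(\left(-4 - 4\right)^{2} - 9\right) \left(-3\right)}{\frac{1}{7} \cdot 1^{2}} = 38 \cdot \frac{1}{469} + \frac{\left(\left(-8\right)^{2} - 9\right) \left(-3\right)}{\frac{1}{7} \cdot 1} = \frac{38}{469} + \left(64 - 9\right) \left(-3\right) \frac{1}{\frac{1}{7}} = \frac{38}{469} + 55 \left(-3\right) 7 = \frac{38}{469} - 1155 = - \frac{541657}{469}$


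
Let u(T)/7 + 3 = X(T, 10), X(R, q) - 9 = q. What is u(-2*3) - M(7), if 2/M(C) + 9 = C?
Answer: 113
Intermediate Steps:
X(R, q) = 9 + q
u(T) = 112 (u(T) = -21 + 7*(9 + 10) = -21 + 7*19 = -21 + 133 = 112)
M(C) = 2/(-9 + C)
u(-2*3) - M(7) = 112 - 2/(-9 + 7) = 112 - 2/(-2) = 112 - 2*(-1)/2 = 112 - 1*(-1) = 112 + 1 = 113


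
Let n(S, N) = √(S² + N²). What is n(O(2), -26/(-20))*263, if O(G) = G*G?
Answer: 263*√1769/10 ≈ 1106.2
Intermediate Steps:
O(G) = G²
n(S, N) = √(N² + S²)
n(O(2), -26/(-20))*263 = √((-26/(-20))² + (2²)²)*263 = √((-26*(-1/20))² + 4²)*263 = √((13/10)² + 16)*263 = √(169/100 + 16)*263 = √(1769/100)*263 = (√1769/10)*263 = 263*√1769/10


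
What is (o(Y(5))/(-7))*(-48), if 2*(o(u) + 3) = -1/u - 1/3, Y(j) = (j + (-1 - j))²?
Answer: -176/7 ≈ -25.143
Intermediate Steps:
Y(j) = 1 (Y(j) = (-1)² = 1)
o(u) = -19/6 - 1/(2*u) (o(u) = -3 + (-1/u - 1/3)/2 = -3 + (-1/u - 1*⅓)/2 = -3 + (-1/u - ⅓)/2 = -3 + (-⅓ - 1/u)/2 = -3 + (-⅙ - 1/(2*u)) = -19/6 - 1/(2*u))
(o(Y(5))/(-7))*(-48) = (((⅙)*(-3 - 19*1)/1)/(-7))*(-48) = -(-3 - 19)/42*(-48) = -(-22)/42*(-48) = -⅐*(-11/3)*(-48) = (11/21)*(-48) = -176/7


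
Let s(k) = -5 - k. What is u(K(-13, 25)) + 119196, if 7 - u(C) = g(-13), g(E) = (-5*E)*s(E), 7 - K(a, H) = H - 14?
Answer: 118683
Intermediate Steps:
K(a, H) = 21 - H (K(a, H) = 7 - (H - 14) = 7 - (-14 + H) = 7 + (14 - H) = 21 - H)
g(E) = -5*E*(-5 - E) (g(E) = (-5*E)*(-5 - E) = -5*E*(-5 - E))
u(C) = -513 (u(C) = 7 - 5*(-13)*(5 - 13) = 7 - 5*(-13)*(-8) = 7 - 1*520 = 7 - 520 = -513)
u(K(-13, 25)) + 119196 = -513 + 119196 = 118683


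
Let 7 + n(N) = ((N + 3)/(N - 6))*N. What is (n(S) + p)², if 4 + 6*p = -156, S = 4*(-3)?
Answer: 14161/9 ≈ 1573.4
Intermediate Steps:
S = -12
p = -80/3 (p = -⅔ + (⅙)*(-156) = -⅔ - 26 = -80/3 ≈ -26.667)
n(N) = -7 + N*(3 + N)/(-6 + N) (n(N) = -7 + ((N + 3)/(N - 6))*N = -7 + ((3 + N)/(-6 + N))*N = -7 + N*(3 + N)/(-6 + N))
(n(S) + p)² = ((42 + (-12)² - 4*(-12))/(-6 - 12) - 80/3)² = ((42 + 144 + 48)/(-18) - 80/3)² = (-1/18*234 - 80/3)² = (-13 - 80/3)² = (-119/3)² = 14161/9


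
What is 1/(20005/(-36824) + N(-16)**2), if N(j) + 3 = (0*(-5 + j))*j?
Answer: 36824/311411 ≈ 0.11825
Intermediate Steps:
N(j) = -3 (N(j) = -3 + (0*(-5 + j))*j = -3 + 0*j = -3 + 0 = -3)
1/(20005/(-36824) + N(-16)**2) = 1/(20005/(-36824) + (-3)**2) = 1/(20005*(-1/36824) + 9) = 1/(-20005/36824 + 9) = 1/(311411/36824) = 36824/311411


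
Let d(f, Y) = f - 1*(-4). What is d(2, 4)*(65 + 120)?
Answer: 1110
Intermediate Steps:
d(f, Y) = 4 + f (d(f, Y) = f + 4 = 4 + f)
d(2, 4)*(65 + 120) = (4 + 2)*(65 + 120) = 6*185 = 1110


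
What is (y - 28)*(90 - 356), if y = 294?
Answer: -70756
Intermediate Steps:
(y - 28)*(90 - 356) = (294 - 28)*(90 - 356) = 266*(-266) = -70756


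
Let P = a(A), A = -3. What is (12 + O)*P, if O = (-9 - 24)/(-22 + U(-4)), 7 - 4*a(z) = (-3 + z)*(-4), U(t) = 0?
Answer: -459/8 ≈ -57.375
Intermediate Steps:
a(z) = -5/4 + z (a(z) = 7/4 - (-3 + z)*(-4)/4 = 7/4 - (12 - 4*z)/4 = 7/4 + (-3 + z) = -5/4 + z)
P = -17/4 (P = -5/4 - 3 = -17/4 ≈ -4.2500)
O = 3/2 (O = (-9 - 24)/(-22 + 0) = -33/(-22) = -33*(-1/22) = 3/2 ≈ 1.5000)
(12 + O)*P = (12 + 3/2)*(-17/4) = (27/2)*(-17/4) = -459/8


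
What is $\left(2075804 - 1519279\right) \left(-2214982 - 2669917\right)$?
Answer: $-2718568415975$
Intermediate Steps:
$\left(2075804 - 1519279\right) \left(-2214982 - 2669917\right) = 556525 \left(-4884899\right) = -2718568415975$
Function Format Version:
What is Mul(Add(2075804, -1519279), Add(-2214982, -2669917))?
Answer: -2718568415975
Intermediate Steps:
Mul(Add(2075804, -1519279), Add(-2214982, -2669917)) = Mul(556525, -4884899) = -2718568415975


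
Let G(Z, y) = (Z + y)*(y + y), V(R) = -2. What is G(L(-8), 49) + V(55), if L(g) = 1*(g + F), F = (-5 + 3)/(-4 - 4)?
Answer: 8081/2 ≈ 4040.5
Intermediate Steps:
F = 1/4 (F = -2/(-8) = -2*(-1/8) = 1/4 ≈ 0.25000)
L(g) = 1/4 + g (L(g) = 1*(g + 1/4) = 1*(1/4 + g) = 1/4 + g)
G(Z, y) = 2*y*(Z + y) (G(Z, y) = (Z + y)*(2*y) = 2*y*(Z + y))
G(L(-8), 49) + V(55) = 2*49*((1/4 - 8) + 49) - 2 = 2*49*(-31/4 + 49) - 2 = 2*49*(165/4) - 2 = 8085/2 - 2 = 8081/2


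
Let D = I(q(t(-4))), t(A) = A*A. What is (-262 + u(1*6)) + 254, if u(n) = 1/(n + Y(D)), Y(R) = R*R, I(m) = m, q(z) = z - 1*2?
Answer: -1615/202 ≈ -7.9950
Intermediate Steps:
t(A) = A**2
q(z) = -2 + z (q(z) = z - 2 = -2 + z)
D = 14 (D = -2 + (-4)**2 = -2 + 16 = 14)
Y(R) = R**2
u(n) = 1/(196 + n) (u(n) = 1/(n + 14**2) = 1/(n + 196) = 1/(196 + n))
(-262 + u(1*6)) + 254 = (-262 + 1/(196 + 1*6)) + 254 = (-262 + 1/(196 + 6)) + 254 = (-262 + 1/202) + 254 = -52923/202 + 254 = -1615/202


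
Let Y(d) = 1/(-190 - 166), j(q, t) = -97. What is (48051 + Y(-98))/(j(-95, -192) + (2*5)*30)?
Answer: 17106155/72268 ≈ 236.70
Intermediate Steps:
Y(d) = -1/356 (Y(d) = 1/(-356) = -1/356)
(48051 + Y(-98))/(j(-95, -192) + (2*5)*30) = (48051 - 1/356)/(-97 + (2*5)*30) = 17106155/(356*(-97 + 10*30)) = 17106155/(356*(-97 + 300)) = (17106155/356)/203 = (17106155/356)*(1/203) = 17106155/72268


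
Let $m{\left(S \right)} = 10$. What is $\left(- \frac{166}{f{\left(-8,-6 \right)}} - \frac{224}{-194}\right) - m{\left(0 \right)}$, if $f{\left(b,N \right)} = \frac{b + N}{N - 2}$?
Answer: $- \frac{70414}{679} \approx -103.7$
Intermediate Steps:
$f{\left(b,N \right)} = \frac{N + b}{-2 + N}$
$\left(- \frac{166}{f{\left(-8,-6 \right)}} - \frac{224}{-194}\right) - m{\left(0 \right)} = \left(- \frac{166}{\frac{1}{-2 - 6} \left(-6 - 8\right)} - \frac{224}{-194}\right) - 10 = \left(- \frac{166}{\frac{1}{-8} \left(-14\right)} - - \frac{112}{97}\right) - 10 = \left(- \frac{166}{\left(- \frac{1}{8}\right) \left(-14\right)} + \frac{112}{97}\right) - 10 = \left(- \frac{166}{\frac{7}{4}} + \frac{112}{97}\right) - 10 = \left(\left(-166\right) \frac{4}{7} + \frac{112}{97}\right) - 10 = \left(- \frac{664}{7} + \frac{112}{97}\right) - 10 = - \frac{63624}{679} - 10 = - \frac{70414}{679}$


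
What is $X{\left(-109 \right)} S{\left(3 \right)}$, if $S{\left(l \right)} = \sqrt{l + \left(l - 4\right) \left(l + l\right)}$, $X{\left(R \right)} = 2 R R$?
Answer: $23762 i \sqrt{3} \approx 41157.0 i$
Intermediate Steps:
$X{\left(R \right)} = 2 R^{2}$
$S{\left(l \right)} = \sqrt{l + 2 l \left(-4 + l\right)}$ ($S{\left(l \right)} = \sqrt{l + \left(-4 + l\right) 2 l} = \sqrt{l + 2 l \left(-4 + l\right)}$)
$X{\left(-109 \right)} S{\left(3 \right)} = 2 \left(-109\right)^{2} \sqrt{3 \left(-7 + 2 \cdot 3\right)} = 2 \cdot 11881 \sqrt{3 \left(-7 + 6\right)} = 23762 \sqrt{3 \left(-1\right)} = 23762 \sqrt{-3} = 23762 i \sqrt{3}$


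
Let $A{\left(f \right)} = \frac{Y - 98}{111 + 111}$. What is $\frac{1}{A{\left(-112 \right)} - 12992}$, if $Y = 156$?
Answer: $- \frac{111}{1442083} \approx -7.6972 \cdot 10^{-5}$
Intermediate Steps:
$A{\left(f \right)} = \frac{29}{111}$ ($A{\left(f \right)} = \frac{156 - 98}{111 + 111} = \frac{58}{222} = 58 \cdot \frac{1}{222} = \frac{29}{111}$)
$\frac{1}{A{\left(-112 \right)} - 12992} = \frac{1}{\frac{29}{111} - 12992} = \frac{1}{- \frac{1442083}{111}} = - \frac{111}{1442083}$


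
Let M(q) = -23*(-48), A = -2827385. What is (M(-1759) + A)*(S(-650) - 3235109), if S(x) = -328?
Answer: 9144254119797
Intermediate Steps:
M(q) = 1104
(M(-1759) + A)*(S(-650) - 3235109) = (1104 - 2827385)*(-328 - 3235109) = -2826281*(-3235437) = 9144254119797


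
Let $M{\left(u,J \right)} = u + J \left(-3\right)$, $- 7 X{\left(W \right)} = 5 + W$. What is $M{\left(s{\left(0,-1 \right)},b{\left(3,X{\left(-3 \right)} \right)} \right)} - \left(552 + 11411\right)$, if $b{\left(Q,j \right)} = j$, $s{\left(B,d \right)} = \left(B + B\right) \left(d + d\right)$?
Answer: $- \frac{83735}{7} \approx -11962.0$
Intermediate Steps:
$X{\left(W \right)} = - \frac{5}{7} - \frac{W}{7}$ ($X{\left(W \right)} = - \frac{5 + W}{7} = - \frac{5}{7} - \frac{W}{7}$)
$s{\left(B,d \right)} = 4 B d$ ($s{\left(B,d \right)} = 2 B 2 d = 4 B d$)
$M{\left(u,J \right)} = u - 3 J$
$M{\left(s{\left(0,-1 \right)},b{\left(3,X{\left(-3 \right)} \right)} \right)} - \left(552 + 11411\right) = \left(4 \cdot 0 \left(-1\right) - 3 \left(- \frac{5}{7} - - \frac{3}{7}\right)\right) - \left(552 + 11411\right) = \left(0 - 3 \left(- \frac{5}{7} + \frac{3}{7}\right)\right) - 11963 = \left(0 - - \frac{6}{7}\right) - 11963 = \left(0 + \frac{6}{7}\right) - 11963 = \frac{6}{7} - 11963 = - \frac{83735}{7}$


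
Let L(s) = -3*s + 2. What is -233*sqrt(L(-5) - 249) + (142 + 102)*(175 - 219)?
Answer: -10736 - 466*I*sqrt(58) ≈ -10736.0 - 3548.9*I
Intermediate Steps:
L(s) = 2 - 3*s
-233*sqrt(L(-5) - 249) + (142 + 102)*(175 - 219) = -233*sqrt((2 - 3*(-5)) - 249) + (142 + 102)*(175 - 219) = -233*sqrt((2 + 15) - 249) + 244*(-44) = -233*sqrt(17 - 249) - 10736 = -466*I*sqrt(58) - 10736 = -10736 - 466*I*sqrt(58)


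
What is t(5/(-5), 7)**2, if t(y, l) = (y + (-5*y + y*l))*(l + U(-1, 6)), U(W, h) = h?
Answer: 1521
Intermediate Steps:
t(y, l) = (6 + l)*(-4*y + l*y) (t(y, l) = (y + (-5*y + y*l))*(l + 6) = (y + (-5*y + l*y))*(6 + l) = (-4*y + l*y)*(6 + l) = (6 + l)*(-4*y + l*y))
t(5/(-5), 7)**2 = ((5/(-5))*(-24 + 7**2 + 2*7))**2 = ((5*(-1/5))*(-24 + 49 + 14))**2 = (-1*39)**2 = (-39)**2 = 1521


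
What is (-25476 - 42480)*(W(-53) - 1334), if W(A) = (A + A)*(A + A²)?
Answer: 19943047320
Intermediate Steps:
W(A) = 2*A*(A + A²) (W(A) = (2*A)*(A + A²) = 2*A*(A + A²))
(-25476 - 42480)*(W(-53) - 1334) = (-25476 - 42480)*(2*(-53)²*(1 - 53) - 1334) = -67956*(2*2809*(-52) - 1334) = -67956*(-292136 - 1334) = -67956*(-293470) = 19943047320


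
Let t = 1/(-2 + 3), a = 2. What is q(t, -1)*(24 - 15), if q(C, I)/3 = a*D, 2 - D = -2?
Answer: 216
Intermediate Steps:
D = 4 (D = 2 - 1*(-2) = 2 + 2 = 4)
t = 1 (t = 1/1 = 1)
q(C, I) = 24 (q(C, I) = 3*(2*4) = 3*8 = 24)
q(t, -1)*(24 - 15) = 24*(24 - 15) = 24*9 = 216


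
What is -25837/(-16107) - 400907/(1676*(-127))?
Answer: 1708123739/489772452 ≈ 3.4876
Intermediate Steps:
-25837/(-16107) - 400907/(1676*(-127)) = -25837*(-1/16107) - 400907/(-212852) = 3691/2301 - 400907*(-1/212852) = 3691/2301 + 400907/212852 = 1708123739/489772452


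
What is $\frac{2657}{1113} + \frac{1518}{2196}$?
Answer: $\frac{139339}{45262} \approx 3.0785$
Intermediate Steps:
$\frac{2657}{1113} + \frac{1518}{2196} = 2657 \cdot \frac{1}{1113} + 1518 \cdot \frac{1}{2196} = \frac{2657}{1113} + \frac{253}{366} = \frac{139339}{45262}$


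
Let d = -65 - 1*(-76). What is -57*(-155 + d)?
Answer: 8208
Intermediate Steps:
d = 11 (d = -65 + 76 = 11)
-57*(-155 + d) = -57*(-155 + 11) = -57*(-144) = 8208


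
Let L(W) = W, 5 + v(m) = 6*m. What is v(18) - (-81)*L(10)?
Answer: 913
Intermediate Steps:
v(m) = -5 + 6*m
v(18) - (-81)*L(10) = (-5 + 6*18) - (-81)*10 = (-5 + 108) - 81*(-10) = 103 + 810 = 913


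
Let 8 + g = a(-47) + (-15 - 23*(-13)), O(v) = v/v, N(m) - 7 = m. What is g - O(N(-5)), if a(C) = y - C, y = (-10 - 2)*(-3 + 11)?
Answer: 226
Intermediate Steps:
y = -96 (y = -12*8 = -96)
N(m) = 7 + m
a(C) = -96 - C
O(v) = 1
g = 227 (g = -8 + ((-96 - 1*(-47)) + (-15 - 23*(-13))) = -8 + ((-96 + 47) + (-15 + 299)) = -8 + (-49 + 284) = -8 + 235 = 227)
g - O(N(-5)) = 227 - 1*1 = 227 - 1 = 226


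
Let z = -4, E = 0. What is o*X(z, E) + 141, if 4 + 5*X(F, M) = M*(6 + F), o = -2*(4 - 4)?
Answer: 141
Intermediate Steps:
o = 0 (o = -2*0 = 0)
X(F, M) = -4/5 + M*(6 + F)/5 (X(F, M) = -4/5 + (M*(6 + F))/5 = -4/5 + M*(6 + F)/5)
o*X(z, E) + 141 = 0*(-4/5 + (6/5)*0 + (1/5)*(-4)*0) + 141 = 0*(-4/5 + 0 + 0) + 141 = 0*(-4/5) + 141 = 0 + 141 = 141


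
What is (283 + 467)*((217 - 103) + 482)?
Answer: 447000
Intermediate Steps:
(283 + 467)*((217 - 103) + 482) = 750*(114 + 482) = 750*596 = 447000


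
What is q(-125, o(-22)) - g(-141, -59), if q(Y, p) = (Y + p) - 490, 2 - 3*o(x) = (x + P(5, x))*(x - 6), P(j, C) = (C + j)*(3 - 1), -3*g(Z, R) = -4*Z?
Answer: -949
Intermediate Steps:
g(Z, R) = 4*Z/3 (g(Z, R) = -(-4)*Z/3 = 4*Z/3)
P(j, C) = 2*C + 2*j (P(j, C) = (C + j)*2 = 2*C + 2*j)
o(x) = 2/3 - (-6 + x)*(10 + 3*x)/3 (o(x) = 2/3 - (x + (2*x + 2*5))*(x - 6)/3 = 2/3 - (x + (2*x + 10))*(-6 + x)/3 = 2/3 - (x + (10 + 2*x))*(-6 + x)/3 = 2/3 - (10 + 3*x)*(-6 + x)/3 = 2/3 - (-6 + x)*(10 + 3*x)/3)
q(Y, p) = -490 + Y + p
q(-125, o(-22)) - g(-141, -59) = (-490 - 125 + (62/3 - 1*(-22)**2 + (8/3)*(-22))) - 4*(-141)/3 = (-490 - 125 + (62/3 - 1*484 - 176/3)) - 1*(-188) = (-490 - 125 + (62/3 - 484 - 176/3)) + 188 = (-490 - 125 - 522) + 188 = -1137 + 188 = -949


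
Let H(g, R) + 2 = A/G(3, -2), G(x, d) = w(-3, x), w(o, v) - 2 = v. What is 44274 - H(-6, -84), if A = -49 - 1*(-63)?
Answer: 221366/5 ≈ 44273.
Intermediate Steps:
w(o, v) = 2 + v
G(x, d) = 2 + x
A = 14 (A = -49 + 63 = 14)
H(g, R) = ⅘ (H(g, R) = -2 + 14/(2 + 3) = -2 + 14/5 = ⅘)
44274 - H(-6, -84) = 44274 - 1*⅘ = 44274 - ⅘ = 221366/5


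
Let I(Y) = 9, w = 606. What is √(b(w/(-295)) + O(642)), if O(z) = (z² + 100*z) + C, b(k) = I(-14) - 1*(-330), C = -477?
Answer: 3*√52914 ≈ 690.09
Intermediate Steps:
b(k) = 339 (b(k) = 9 - 1*(-330) = 9 + 330 = 339)
O(z) = -477 + z² + 100*z (O(z) = (z² + 100*z) - 477 = -477 + z² + 100*z)
√(b(w/(-295)) + O(642)) = √(339 + (-477 + 642² + 100*642)) = √(339 + (-477 + 412164 + 64200)) = √(339 + 475887) = √476226 = 3*√52914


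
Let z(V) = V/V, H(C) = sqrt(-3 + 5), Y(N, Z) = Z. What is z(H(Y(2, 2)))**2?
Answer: 1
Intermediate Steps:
H(C) = sqrt(2)
z(V) = 1
z(H(Y(2, 2)))**2 = 1**2 = 1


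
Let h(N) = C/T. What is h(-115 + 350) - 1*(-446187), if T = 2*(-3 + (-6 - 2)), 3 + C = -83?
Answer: 4908100/11 ≈ 4.4619e+5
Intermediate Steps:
C = -86 (C = -3 - 83 = -86)
T = -22 (T = 2*(-3 - 8) = 2*(-11) = -22)
h(N) = 43/11 (h(N) = -86/(-22) = -86*(-1/22) = 43/11)
h(-115 + 350) - 1*(-446187) = 43/11 - 1*(-446187) = 43/11 + 446187 = 4908100/11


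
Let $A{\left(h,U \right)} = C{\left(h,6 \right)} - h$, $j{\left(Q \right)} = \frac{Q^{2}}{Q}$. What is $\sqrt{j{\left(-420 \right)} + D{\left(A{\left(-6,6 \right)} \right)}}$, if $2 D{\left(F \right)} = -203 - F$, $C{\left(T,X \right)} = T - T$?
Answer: $\frac{i \sqrt{2098}}{2} \approx 22.902 i$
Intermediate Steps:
$C{\left(T,X \right)} = 0$
$j{\left(Q \right)} = Q$
$A{\left(h,U \right)} = - h$ ($A{\left(h,U \right)} = 0 - h = - h$)
$D{\left(F \right)} = - \frac{203}{2} - \frac{F}{2}$ ($D{\left(F \right)} = \frac{-203 - F}{2} = - \frac{203}{2} - \frac{F}{2}$)
$\sqrt{j{\left(-420 \right)} + D{\left(A{\left(-6,6 \right)} \right)}} = \sqrt{-420 - \left(\frac{203}{2} + \frac{\left(-1\right) \left(-6\right)}{2}\right)} = \sqrt{-420 - \frac{209}{2}} = \sqrt{- \frac{1049}{2}} = \frac{i \sqrt{2098}}{2}$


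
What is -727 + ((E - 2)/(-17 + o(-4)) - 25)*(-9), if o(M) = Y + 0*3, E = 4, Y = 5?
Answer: -1001/2 ≈ -500.50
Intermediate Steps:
o(M) = 5 (o(M) = 5 + 0*3 = 5 + 0 = 5)
-727 + ((E - 2)/(-17 + o(-4)) - 25)*(-9) = -727 + ((4 - 2)/(-17 + 5) - 25)*(-9) = -727 + (2/(-12) - 25)*(-9) = -727 + (2*(-1/12) - 25)*(-9) = -727 + (-⅙ - 25)*(-9) = -727 - 151/6*(-9) = -727 + 453/2 = -1001/2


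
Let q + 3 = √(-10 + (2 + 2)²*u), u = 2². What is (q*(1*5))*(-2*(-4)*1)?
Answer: -120 + 120*√6 ≈ 173.94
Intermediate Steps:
u = 4
q = -3 + 3*√6 (q = -3 + √(-10 + (2 + 2)²*4) = -3 + √(-10 + 4²*4) = -3 + √(-10 + 16*4) = -3 + √(-10 + 64) = -3 + √54 = -3 + 3*√6 ≈ 4.3485)
(q*(1*5))*(-2*(-4)*1) = ((-3 + 3*√6)*(1*5))*(-2*(-4)*1) = ((-3 + 3*√6)*5)*(8*1) = (-15 + 15*√6)*8 = -120 + 120*√6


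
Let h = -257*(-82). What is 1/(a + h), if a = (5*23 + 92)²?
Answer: 1/63923 ≈ 1.5644e-5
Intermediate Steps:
a = 42849 (a = (115 + 92)² = 207² = 42849)
h = 21074 (h = -1*(-21074) = 21074)
1/(a + h) = 1/(42849 + 21074) = 1/63923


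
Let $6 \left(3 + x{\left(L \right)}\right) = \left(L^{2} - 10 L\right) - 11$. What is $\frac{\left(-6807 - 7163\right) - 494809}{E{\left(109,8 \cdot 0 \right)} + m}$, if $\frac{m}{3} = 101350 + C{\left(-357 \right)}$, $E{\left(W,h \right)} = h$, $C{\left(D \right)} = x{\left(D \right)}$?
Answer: $- \frac{508779}{369545} \approx -1.3768$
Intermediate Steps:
$x{\left(L \right)} = - \frac{29}{6} - \frac{5 L}{3} + \frac{L^{2}}{6}$ ($x{\left(L \right)} = -3 + \frac{\left(L^{2} - 10 L\right) - 11}{6} = -3 + \frac{-11 + L^{2} - 10 L}{6} = -3 - \left(\frac{11}{6} - \frac{L^{2}}{6} + \frac{5 L}{3}\right) = - \frac{29}{6} - \frac{5 L}{3} + \frac{L^{2}}{6}$)
$C{\left(D \right)} = - \frac{29}{6} - \frac{5 D}{3} + \frac{D^{2}}{6}$
$m = 369545$ ($m = 3 \left(101350 - \left(- \frac{3541}{6} - \frac{42483}{2}\right)\right) = 3 \left(101350 + \left(- \frac{29}{6} + 595 + \frac{1}{6} \cdot 127449\right)\right) = 3 \left(101350 + \left(- \frac{29}{6} + 595 + \frac{42483}{2}\right)\right) = 3 \left(101350 + \frac{65495}{3}\right) = 3 \cdot \frac{369545}{3} = 369545$)
$\frac{\left(-6807 - 7163\right) - 494809}{E{\left(109,8 \cdot 0 \right)} + m} = \frac{\left(-6807 - 7163\right) - 494809}{8 \cdot 0 + 369545} = \frac{\left(-6807 - 7163\right) - 494809}{0 + 369545} = \frac{-13970 - 494809}{369545} = \left(-508779\right) \frac{1}{369545} = - \frac{508779}{369545}$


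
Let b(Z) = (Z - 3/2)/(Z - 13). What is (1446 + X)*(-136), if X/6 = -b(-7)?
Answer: -981546/5 ≈ -1.9631e+5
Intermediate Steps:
b(Z) = (-3/2 + Z)/(-13 + Z) (b(Z) = (Z - 3*1/2)/(-13 + Z) = (Z - 3/2)/(-13 + Z) = (-3/2 + Z)/(-13 + Z))
X = -51/20 (X = 6*(-(-3/2 - 7)/(-13 - 7)) = 6*(-(-17)/((-20)*2)) = 6*(-(-1)*(-17)/(20*2)) = 6*(-1*17/40) = 6*(-17/40) = -51/20 ≈ -2.5500)
(1446 + X)*(-136) = (1446 - 51/20)*(-136) = (28869/20)*(-136) = -981546/5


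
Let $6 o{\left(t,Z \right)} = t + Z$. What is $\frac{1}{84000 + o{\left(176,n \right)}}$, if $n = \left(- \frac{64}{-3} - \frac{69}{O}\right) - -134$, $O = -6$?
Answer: $\frac{36}{3026057} \approx 1.1897 \cdot 10^{-5}$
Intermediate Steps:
$n = \frac{1001}{6}$ ($n = \left(- \frac{64}{-3} - \frac{69}{-6}\right) - -134 = \left(\left(-64\right) \left(- \frac{1}{3}\right) - - \frac{23}{2}\right) + 134 = \left(\frac{64}{3} + \frac{23}{2}\right) + 134 = \frac{197}{6} + 134 = \frac{1001}{6} \approx 166.83$)
$o{\left(t,Z \right)} = \frac{Z}{6} + \frac{t}{6}$ ($o{\left(t,Z \right)} = \frac{t + Z}{6} = \frac{Z + t}{6} = \frac{Z}{6} + \frac{t}{6}$)
$\frac{1}{84000 + o{\left(176,n \right)}} = \frac{1}{84000 + \left(\frac{1}{6} \cdot \frac{1001}{6} + \frac{1}{6} \cdot 176\right)} = \frac{1}{84000 + \left(\frac{1001}{36} + \frac{88}{3}\right)} = \frac{1}{84000 + \frac{2057}{36}} = \frac{1}{\frac{3026057}{36}} = \frac{36}{3026057}$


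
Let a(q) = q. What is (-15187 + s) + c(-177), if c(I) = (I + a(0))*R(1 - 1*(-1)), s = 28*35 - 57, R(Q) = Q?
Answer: -14618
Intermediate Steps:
s = 923 (s = 980 - 57 = 923)
c(I) = 2*I (c(I) = (I + 0)*(1 - 1*(-1)) = I*(1 + 1) = I*2 = 2*I)
(-15187 + s) + c(-177) = (-15187 + 923) + 2*(-177) = -14264 - 354 = -14618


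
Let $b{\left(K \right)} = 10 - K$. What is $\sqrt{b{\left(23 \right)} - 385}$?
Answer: $i \sqrt{398} \approx 19.95 i$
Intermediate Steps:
$\sqrt{b{\left(23 \right)} - 385} = \sqrt{\left(10 - 23\right) - 385} = \sqrt{-13 - 385} = \sqrt{-398} = i \sqrt{398}$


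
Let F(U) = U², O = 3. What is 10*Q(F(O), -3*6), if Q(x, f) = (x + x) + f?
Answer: 0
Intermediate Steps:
Q(x, f) = f + 2*x (Q(x, f) = 2*x + f = f + 2*x)
10*Q(F(O), -3*6) = 10*(-3*6 + 2*3²) = 10*(-18 + 2*9) = 10*(-18 + 18) = 10*0 = 0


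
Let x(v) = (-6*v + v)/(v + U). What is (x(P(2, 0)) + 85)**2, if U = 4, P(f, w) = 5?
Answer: 547600/81 ≈ 6760.5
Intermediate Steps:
x(v) = -5*v/(4 + v) (x(v) = (-6*v + v)/(v + 4) = (-5*v)/(4 + v) = -5*v/(4 + v))
(x(P(2, 0)) + 85)**2 = (-5*5/(4 + 5) + 85)**2 = (-5*5/9 + 85)**2 = (-5*5*1/9 + 85)**2 = (-25/9 + 85)**2 = (740/9)**2 = 547600/81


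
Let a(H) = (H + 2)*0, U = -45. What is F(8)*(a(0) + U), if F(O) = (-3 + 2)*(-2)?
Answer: -90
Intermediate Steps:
F(O) = 2 (F(O) = -1*(-2) = 2)
a(H) = 0 (a(H) = (2 + H)*0 = 0)
F(8)*(a(0) + U) = 2*(0 - 45) = 2*(-45) = -90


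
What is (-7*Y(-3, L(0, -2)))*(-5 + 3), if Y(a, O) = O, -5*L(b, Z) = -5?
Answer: 14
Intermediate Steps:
L(b, Z) = 1 (L(b, Z) = -⅕*(-5) = 1)
(-7*Y(-3, L(0, -2)))*(-5 + 3) = (-7*1)*(-5 + 3) = -7*(-2) = 14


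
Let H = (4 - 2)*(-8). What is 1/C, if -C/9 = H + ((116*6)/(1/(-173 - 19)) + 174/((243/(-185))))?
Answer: 9/10836218 ≈ 8.3055e-7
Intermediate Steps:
H = -16 (H = 2*(-8) = -16)
C = 10836218/9 (C = -9*(-16 + ((116*6)/(1/(-173 - 19)) + 174/((243/(-185))))) = -9*(-16 + (696/(1/(-192)) + 174/((243*(-1/185))))) = -9*(-16 + (696/(-1/192) + 174/(-243/185))) = -9*(-16 + (696*(-192) + 174*(-185/243))) = -9*(-16 + (-133632 - 10730/81)) = -9*(-16 - 10834922/81) = -9*(-10836218/81) = 10836218/9 ≈ 1.2040e+6)
1/C = 1/(10836218/9) = 9/10836218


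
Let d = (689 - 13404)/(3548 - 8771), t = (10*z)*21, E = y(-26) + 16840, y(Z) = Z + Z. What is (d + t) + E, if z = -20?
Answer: 65759839/5223 ≈ 12590.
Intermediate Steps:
y(Z) = 2*Z
E = 16788 (E = 2*(-26) + 16840 = -52 + 16840 = 16788)
t = -4200 (t = (10*(-20))*21 = -200*21 = -4200)
d = 12715/5223 (d = -12715/(-5223) = -12715*(-1/5223) = 12715/5223 ≈ 2.4344)
(d + t) + E = (12715/5223 - 4200) + 16788 = -21923885/5223 + 16788 = 65759839/5223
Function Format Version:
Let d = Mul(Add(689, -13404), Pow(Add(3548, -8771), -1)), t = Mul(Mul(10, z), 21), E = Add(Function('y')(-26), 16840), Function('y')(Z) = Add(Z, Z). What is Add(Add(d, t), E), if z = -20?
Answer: Rational(65759839, 5223) ≈ 12590.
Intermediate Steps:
Function('y')(Z) = Mul(2, Z)
E = 16788 (E = Add(Mul(2, -26), 16840) = Add(-52, 16840) = 16788)
t = -4200 (t = Mul(Mul(10, -20), 21) = Mul(-200, 21) = -4200)
d = Rational(12715, 5223) (d = Mul(-12715, Pow(-5223, -1)) = Mul(-12715, Rational(-1, 5223)) = Rational(12715, 5223) ≈ 2.4344)
Add(Add(d, t), E) = Add(Add(Rational(12715, 5223), -4200), 16788) = Add(Rational(-21923885, 5223), 16788) = Rational(65759839, 5223)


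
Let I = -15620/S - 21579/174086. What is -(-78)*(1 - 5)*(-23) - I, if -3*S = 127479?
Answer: 4825654665925/672494218 ≈ 7175.8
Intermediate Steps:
S = -42493 (S = -⅓*127479 = -42493)
I = 163842443/672494218 (I = -15620/(-42493) - 21579/174086 = -15620*(-1/42493) - 21579*1/174086 = 1420/3863 - 21579/174086 = 163842443/672494218 ≈ 0.24363)
-(-78)*(1 - 5)*(-23) - I = -(-78)*(1 - 5)*(-23) - 1*163842443/672494218 = -(-78)*(-4)*(-23) - 163842443/672494218 = -26*12*(-23) - 163842443/672494218 = -312*(-23) - 163842443/672494218 = 7176 - 163842443/672494218 = 4825654665925/672494218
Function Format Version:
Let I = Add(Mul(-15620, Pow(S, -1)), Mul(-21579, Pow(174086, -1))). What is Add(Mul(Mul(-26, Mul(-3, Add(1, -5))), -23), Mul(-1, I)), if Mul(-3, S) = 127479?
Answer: Rational(4825654665925, 672494218) ≈ 7175.8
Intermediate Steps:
S = -42493 (S = Mul(Rational(-1, 3), 127479) = -42493)
I = Rational(163842443, 672494218) (I = Add(Mul(-15620, Pow(-42493, -1)), Mul(-21579, Pow(174086, -1))) = Add(Mul(-15620, Rational(-1, 42493)), Mul(-21579, Rational(1, 174086))) = Add(Rational(1420, 3863), Rational(-21579, 174086)) = Rational(163842443, 672494218) ≈ 0.24363)
Add(Mul(Mul(-26, Mul(-3, Add(1, -5))), -23), Mul(-1, I)) = Add(Mul(Mul(-26, Mul(-3, Add(1, -5))), -23), Mul(-1, Rational(163842443, 672494218))) = Add(Mul(Mul(-26, Mul(-3, -4)), -23), Rational(-163842443, 672494218)) = Add(Mul(Mul(-26, 12), -23), Rational(-163842443, 672494218)) = Add(Mul(-312, -23), Rational(-163842443, 672494218)) = Add(7176, Rational(-163842443, 672494218)) = Rational(4825654665925, 672494218)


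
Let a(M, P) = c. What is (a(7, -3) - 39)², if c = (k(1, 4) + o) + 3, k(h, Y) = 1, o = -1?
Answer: 1296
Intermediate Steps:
c = 3 (c = (1 - 1) + 3 = 0 + 3 = 3)
a(M, P) = 3
(a(7, -3) - 39)² = (3 - 39)² = (-36)² = 1296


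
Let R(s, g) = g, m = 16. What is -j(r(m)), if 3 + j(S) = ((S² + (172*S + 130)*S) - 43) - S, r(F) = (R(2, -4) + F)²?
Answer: -3605858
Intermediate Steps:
r(F) = (-4 + F)²
j(S) = -46 + S² - S + S*(130 + 172*S) (j(S) = -3 + (((S² + (172*S + 130)*S) - 43) - S) = -3 + (((S² + (130 + 172*S)*S) - 43) - S) = -3 + (((S² + S*(130 + 172*S)) - 43) - S) = -3 + ((-43 + S² + S*(130 + 172*S)) - S) = -3 + (-43 + S² - S + S*(130 + 172*S)) = -46 + S² - S + S*(130 + 172*S))
-j(r(m)) = -(-46 + 129*(-4 + 16)² + 173*((-4 + 16)²)²) = -(-46 + 129*12² + 173*(12²)²) = -(-46 + 129*144 + 173*144²) = -(-46 + 18576 + 173*20736) = -(-46 + 18576 + 3587328) = -1*3605858 = -3605858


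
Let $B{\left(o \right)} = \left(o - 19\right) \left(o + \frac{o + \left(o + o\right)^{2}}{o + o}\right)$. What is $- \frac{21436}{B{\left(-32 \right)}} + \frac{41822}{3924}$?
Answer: $\frac{39859729}{6370614} \approx 6.2568$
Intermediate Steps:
$B{\left(o \right)} = \left(-19 + o\right) \left(o + \frac{o + 4 o^{2}}{2 o}\right)$ ($B{\left(o \right)} = \left(-19 + o\right) \left(o + \frac{o + \left(2 o\right)^{2}}{2 o}\right) = \left(-19 + o\right) \left(o + \left(o + 4 o^{2}\right) \frac{1}{2 o}\right) = \left(-19 + o\right) \left(o + \frac{o + 4 o^{2}}{2 o}\right)$)
$- \frac{21436}{B{\left(-32 \right)}} + \frac{41822}{3924} = - \frac{21436}{- \frac{19}{2} + 3 \left(-32\right)^{2} - -1808} + \frac{41822}{3924} = - \frac{21436}{- \frac{19}{2} + 3 \cdot 1024 + 1808} + 41822 \cdot \frac{1}{3924} = - \frac{21436}{- \frac{19}{2} + 3072 + 1808} + \frac{20911}{1962} = - \frac{21436}{\frac{9741}{2}} + \frac{20911}{1962} = \left(-21436\right) \frac{2}{9741} + \frac{20911}{1962} = - \frac{42872}{9741} + \frac{20911}{1962} = \frac{39859729}{6370614}$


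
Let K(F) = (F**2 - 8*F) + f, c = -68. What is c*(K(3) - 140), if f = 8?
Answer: 9996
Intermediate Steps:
K(F) = 8 + F**2 - 8*F (K(F) = (F**2 - 8*F) + 8 = 8 + F**2 - 8*F)
c*(K(3) - 140) = -68*((8 + 3**2 - 8*3) - 140) = -68*((8 + 9 - 24) - 140) = -68*(-7 - 140) = -68*(-147) = 9996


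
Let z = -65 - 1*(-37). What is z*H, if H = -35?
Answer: 980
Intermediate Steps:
z = -28 (z = -65 + 37 = -28)
z*H = -28*(-35) = 980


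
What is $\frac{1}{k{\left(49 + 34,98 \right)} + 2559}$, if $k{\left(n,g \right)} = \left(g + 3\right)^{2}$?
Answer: $\frac{1}{12760} \approx 7.837 \cdot 10^{-5}$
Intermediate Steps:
$k{\left(n,g \right)} = \left(3 + g\right)^{2}$
$\frac{1}{k{\left(49 + 34,98 \right)} + 2559} = \frac{1}{\left(3 + 98\right)^{2} + 2559} = \frac{1}{101^{2} + 2559} = \frac{1}{10201 + 2559} = \frac{1}{12760}$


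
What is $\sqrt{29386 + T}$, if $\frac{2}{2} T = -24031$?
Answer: $3 \sqrt{595} \approx 73.178$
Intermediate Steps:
$T = -24031$
$\sqrt{29386 + T} = \sqrt{29386 - 24031} = \sqrt{5355} = 3 \sqrt{595}$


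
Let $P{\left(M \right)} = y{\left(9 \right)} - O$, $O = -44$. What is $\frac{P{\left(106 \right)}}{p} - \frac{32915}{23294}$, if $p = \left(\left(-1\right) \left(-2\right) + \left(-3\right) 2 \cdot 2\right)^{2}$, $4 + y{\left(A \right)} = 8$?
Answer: $- \frac{543347}{582350} \approx -0.93302$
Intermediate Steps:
$y{\left(A \right)} = 4$ ($y{\left(A \right)} = -4 + 8 = 4$)
$P{\left(M \right)} = 48$ ($P{\left(M \right)} = 4 - -44 = 4 + 44 = 48$)
$p = 100$ ($p = \left(2 - 12\right)^{2} = \left(-10\right)^{2} = 100$)
$\frac{P{\left(106 \right)}}{p} - \frac{32915}{23294} = \frac{48}{100} - \frac{32915}{23294} = 48 \cdot \frac{1}{100} - \frac{32915}{23294} = \frac{12}{25} - \frac{32915}{23294} = - \frac{543347}{582350}$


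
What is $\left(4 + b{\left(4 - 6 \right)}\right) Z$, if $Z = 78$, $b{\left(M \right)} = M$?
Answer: $156$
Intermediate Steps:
$\left(4 + b{\left(4 - 6 \right)}\right) Z = \left(4 + \left(4 - 6\right)\right) 78 = \left(4 - 2\right) 78 = 2 \cdot 78 = 156$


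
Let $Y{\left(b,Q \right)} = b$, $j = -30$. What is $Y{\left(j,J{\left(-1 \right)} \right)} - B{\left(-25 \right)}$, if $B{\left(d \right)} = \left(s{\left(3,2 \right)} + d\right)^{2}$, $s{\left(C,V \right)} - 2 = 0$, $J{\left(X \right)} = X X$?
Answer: $-559$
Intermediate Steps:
$J{\left(X \right)} = X^{2}$
$s{\left(C,V \right)} = 2$ ($s{\left(C,V \right)} = 2 + 0 = 2$)
$B{\left(d \right)} = \left(2 + d\right)^{2}$
$Y{\left(j,J{\left(-1 \right)} \right)} - B{\left(-25 \right)} = -30 - \left(2 - 25\right)^{2} = -30 - \left(-23\right)^{2} = -30 - 529 = -559$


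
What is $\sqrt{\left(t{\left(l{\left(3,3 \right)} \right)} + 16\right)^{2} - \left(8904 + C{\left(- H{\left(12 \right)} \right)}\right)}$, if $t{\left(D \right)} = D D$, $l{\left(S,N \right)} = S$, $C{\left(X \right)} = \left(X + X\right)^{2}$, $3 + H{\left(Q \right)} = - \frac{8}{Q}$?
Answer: $\frac{i \sqrt{74995}}{3} \approx 91.284 i$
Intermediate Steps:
$H{\left(Q \right)} = -3 - \frac{8}{Q}$
$C{\left(X \right)} = 4 X^{2}$ ($C{\left(X \right)} = \left(2 X\right)^{2} = 4 X^{2}$)
$t{\left(D \right)} = D^{2}$
$\sqrt{\left(t{\left(l{\left(3,3 \right)} \right)} + 16\right)^{2} - \left(8904 + C{\left(- H{\left(12 \right)} \right)}\right)} = \sqrt{\left(3^{2} + 16\right)^{2} - \left(8904 + 4 \left(- (-3 - \frac{8}{12})\right)^{2}\right)} = \sqrt{\left(9 + 16\right)^{2} - \left(8904 + 4 \left(- (-3 - \frac{2}{3})\right)^{2}\right)} = \sqrt{25^{2} - \left(8904 + 4 \left(- (-3 - \frac{2}{3})\right)^{2}\right)} = \sqrt{625 - \left(8904 + 4 \left(\left(-1\right) \left(- \frac{11}{3}\right)\right)^{2}\right)} = \sqrt{625 - \left(8904 + 4 \left(\frac{11}{3}\right)^{2}\right)} = \sqrt{625 - \left(8904 + 4 \cdot \frac{121}{9}\right)} = \sqrt{625 - \frac{80620}{9}} = \sqrt{- \frac{74995}{9}} = \frac{i \sqrt{74995}}{3}$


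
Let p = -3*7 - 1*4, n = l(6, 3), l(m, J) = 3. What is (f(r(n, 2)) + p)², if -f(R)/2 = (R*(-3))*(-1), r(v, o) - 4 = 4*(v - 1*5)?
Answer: 1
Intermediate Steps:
n = 3
r(v, o) = -16 + 4*v (r(v, o) = 4 + 4*(v - 1*5) = 4 + 4*(v - 5) = 4 + 4*(-5 + v) = 4 + (-20 + 4*v) = -16 + 4*v)
f(R) = -6*R (f(R) = -2*R*(-3)*(-1) = -2*(-3*R)*(-1) = -6*R)
p = -25 (p = -21 - 4 = -25)
(f(r(n, 2)) + p)² = (-6*(-16 + 4*3) - 25)² = (-6*(-16 + 12) - 25)² = (-6*(-4) - 25)² = (24 - 25)² = (-1)² = 1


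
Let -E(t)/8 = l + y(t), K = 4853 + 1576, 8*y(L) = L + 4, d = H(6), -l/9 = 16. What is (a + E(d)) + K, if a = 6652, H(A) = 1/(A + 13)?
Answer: 270350/19 ≈ 14229.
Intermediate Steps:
H(A) = 1/(13 + A)
l = -144 (l = -9*16 = -144)
d = 1/19 (d = 1/(13 + 6) = 1/19 ≈ 0.052632)
y(L) = ½ + L/8 (y(L) = (L + 4)/8 = (4 + L)/8 = ½ + L/8)
K = 6429
E(t) = 1148 - t (E(t) = -8*(-144 + (½ + t/8)) = -8*(-287/2 + t/8) = 1148 - t)
(a + E(d)) + K = (6652 + (1148 - 1*1/19)) + 6429 = (6652 + (1148 - 1/19)) + 6429 = (6652 + 21811/19) + 6429 = 148199/19 + 6429 = 270350/19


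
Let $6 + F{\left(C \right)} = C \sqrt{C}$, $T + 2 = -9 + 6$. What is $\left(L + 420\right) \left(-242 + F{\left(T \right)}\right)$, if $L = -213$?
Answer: $-51336 - 1035 i \sqrt{5} \approx -51336.0 - 2314.3 i$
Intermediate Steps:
$T = -5$ ($T = -2 + \left(-9 + 6\right) = -2 - 3 = -5$)
$F{\left(C \right)} = -6 + C^{\frac{3}{2}}$ ($F{\left(C \right)} = -6 + C \sqrt{C} = -6 + C^{\frac{3}{2}}$)
$\left(L + 420\right) \left(-242 + F{\left(T \right)}\right) = \left(-213 + 420\right) \left(-242 - \left(6 - \left(-5\right)^{\frac{3}{2}}\right)\right) = 207 \left(-242 - \left(6 + 5 i \sqrt{5}\right)\right) = 207 \left(-248 - 5 i \sqrt{5}\right) = -51336 - 1035 i \sqrt{5}$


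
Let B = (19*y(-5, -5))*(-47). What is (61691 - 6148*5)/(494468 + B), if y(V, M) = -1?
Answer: 30951/495361 ≈ 0.062482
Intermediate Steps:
B = 893 (B = (19*(-1))*(-47) = -19*(-47) = 893)
(61691 - 6148*5)/(494468 + B) = (61691 - 6148*5)/(494468 + 893) = (61691 - 30740)/495361 = 30951*(1/495361) = 30951/495361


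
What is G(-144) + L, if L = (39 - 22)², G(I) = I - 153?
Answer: -8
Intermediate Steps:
G(I) = -153 + I
L = 289 (L = 17² = 289)
G(-144) + L = (-153 - 144) + 289 = -297 + 289 = -8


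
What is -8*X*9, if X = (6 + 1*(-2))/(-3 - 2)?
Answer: 288/5 ≈ 57.600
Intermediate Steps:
X = -4/5 (X = (6 - 2)/(-5) = 4*(-1/5) = -4/5 ≈ -0.80000)
-8*X*9 = -8*(-4/5)*9 = (32/5)*9 = 288/5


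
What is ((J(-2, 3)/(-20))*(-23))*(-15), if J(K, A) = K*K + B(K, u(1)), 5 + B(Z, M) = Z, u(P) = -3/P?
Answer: 207/4 ≈ 51.750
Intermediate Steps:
B(Z, M) = -5 + Z
J(K, A) = -5 + K + K² (J(K, A) = K*K + (-5 + K) = K² + (-5 + K) = -5 + K + K²)
((J(-2, 3)/(-20))*(-23))*(-15) = (((-5 - 2 + (-2)²)/(-20))*(-23))*(-15) = (((-5 - 2 + 4)*(-1/20))*(-23))*(-15) = (-3*(-1/20)*(-23))*(-15) = ((3/20)*(-23))*(-15) = -69/20*(-15) = 207/4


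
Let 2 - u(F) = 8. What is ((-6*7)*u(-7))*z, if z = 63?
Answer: 15876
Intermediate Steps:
u(F) = -6 (u(F) = 2 - 1*8 = 2 - 8 = -6)
((-6*7)*u(-7))*z = (-6*7*(-6))*63 = -42*(-6)*63 = 252*63 = 15876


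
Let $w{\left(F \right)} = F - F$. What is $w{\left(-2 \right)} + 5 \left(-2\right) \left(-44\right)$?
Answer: $440$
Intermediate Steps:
$w{\left(F \right)} = 0$
$w{\left(-2 \right)} + 5 \left(-2\right) \left(-44\right) = 0 + 5 \left(-2\right) \left(-44\right) = 0 - -440 = 0 + 440 = 440$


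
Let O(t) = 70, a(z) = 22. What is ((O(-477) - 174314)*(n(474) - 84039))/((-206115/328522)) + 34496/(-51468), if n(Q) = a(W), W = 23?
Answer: -2946778325074863272/126289605 ≈ -2.3334e+10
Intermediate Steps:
n(Q) = 22
((O(-477) - 174314)*(n(474) - 84039))/((-206115/328522)) + 34496/(-51468) = ((70 - 174314)*(22 - 84039))/((-206115/328522)) + 34496/(-51468) = (-174244*(-84017))/((-206115*1/328522)) + 34496*(-1/51468) = 14639458148/(-206115/328522) - 8624/12867 = 14639458148*(-328522/206115) - 8624/12867 = -687054867099608/29445 - 8624/12867 = -2946778325074863272/126289605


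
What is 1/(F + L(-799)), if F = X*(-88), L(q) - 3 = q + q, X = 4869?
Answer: -1/430067 ≈ -2.3252e-6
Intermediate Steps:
L(q) = 3 + 2*q (L(q) = 3 + (q + q) = 3 + 2*q)
F = -428472 (F = 4869*(-88) = -428472)
1/(F + L(-799)) = 1/(-428472 + (3 + 2*(-799))) = 1/(-428472 + (3 - 1598)) = 1/(-428472 - 1595) = 1/(-430067) = -1/430067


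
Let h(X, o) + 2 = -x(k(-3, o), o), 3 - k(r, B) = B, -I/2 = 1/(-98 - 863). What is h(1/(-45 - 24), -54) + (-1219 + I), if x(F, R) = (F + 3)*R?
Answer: 1940261/961 ≈ 2019.0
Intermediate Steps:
I = 2/961 (I = -2/(-98 - 863) = -2/(-961) = -2*(-1/961) = 2/961 ≈ 0.0020812)
k(r, B) = 3 - B
x(F, R) = R*(3 + F) (x(F, R) = (3 + F)*R = R*(3 + F))
h(X, o) = -2 - o*(6 - o) (h(X, o) = -2 - o*(3 + (3 - o)) = -2 - o*(6 - o))
h(1/(-45 - 24), -54) + (-1219 + I) = (-2 - 54*(-6 - 54)) + (-1219 + 2/961) = (-2 - 54*(-60)) - 1171457/961 = (-2 + 3240) - 1171457/961 = 3238 - 1171457/961 = 1940261/961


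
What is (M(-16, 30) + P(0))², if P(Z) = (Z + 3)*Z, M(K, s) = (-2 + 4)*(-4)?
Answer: 64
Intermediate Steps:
M(K, s) = -8 (M(K, s) = 2*(-4) = -8)
P(Z) = Z*(3 + Z) (P(Z) = (3 + Z)*Z = Z*(3 + Z))
(M(-16, 30) + P(0))² = (-8 + 0*(3 + 0))² = (-8 + 0*3)² = (-8 + 0)² = (-8)² = 64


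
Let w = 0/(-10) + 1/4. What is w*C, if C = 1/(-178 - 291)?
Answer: -1/1876 ≈ -0.00053305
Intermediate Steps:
C = -1/469 (C = 1/(-469) = -1/469 ≈ -0.0021322)
w = 1/4 (w = 0*(-1/10) + 1*(1/4) = 0 + 1/4 = 1/4 ≈ 0.25000)
w*C = (1/4)*(-1/469) = -1/1876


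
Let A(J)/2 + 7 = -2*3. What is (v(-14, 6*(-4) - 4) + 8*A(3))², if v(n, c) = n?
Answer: 49284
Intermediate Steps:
A(J) = -26 (A(J) = -14 + 2*(-2*3) = -14 + 2*(-6) = -14 - 12 = -26)
(v(-14, 6*(-4) - 4) + 8*A(3))² = (-14 + 8*(-26))² = (-14 - 208)² = (-222)² = 49284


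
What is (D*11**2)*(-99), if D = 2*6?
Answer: -143748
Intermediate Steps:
D = 12
(D*11**2)*(-99) = (12*11**2)*(-99) = (12*121)*(-99) = 1452*(-99) = -143748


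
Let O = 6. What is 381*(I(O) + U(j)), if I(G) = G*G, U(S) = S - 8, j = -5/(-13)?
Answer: 140589/13 ≈ 10815.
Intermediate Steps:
j = 5/13 (j = -5*(-1/13) = 5/13 ≈ 0.38462)
U(S) = -8 + S
I(G) = G²
381*(I(O) + U(j)) = 381*(6² + (-8 + 5/13)) = 381*(36 - 99/13) = 381*(369/13) = 140589/13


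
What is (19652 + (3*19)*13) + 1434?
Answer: 21827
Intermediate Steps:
(19652 + (3*19)*13) + 1434 = (19652 + 57*13) + 1434 = (19652 + 741) + 1434 = 20393 + 1434 = 21827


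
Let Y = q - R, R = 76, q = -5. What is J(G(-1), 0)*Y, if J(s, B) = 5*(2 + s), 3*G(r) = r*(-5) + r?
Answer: -1350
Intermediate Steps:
G(r) = -4*r/3 (G(r) = (r*(-5) + r)/3 = (-5*r + r)/3 = (-4*r)/3 = -4*r/3)
J(s, B) = 10 + 5*s
Y = -81 (Y = -5 - 1*76 = -5 - 76 = -81)
J(G(-1), 0)*Y = (10 + 5*(-4/3*(-1)))*(-81) = (10 + 5*(4/3))*(-81) = (10 + 20/3)*(-81) = (50/3)*(-81) = -1350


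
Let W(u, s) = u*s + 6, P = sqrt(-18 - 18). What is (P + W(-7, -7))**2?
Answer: 2989 + 660*I ≈ 2989.0 + 660.0*I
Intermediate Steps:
P = 6*I (P = sqrt(-36) = 6*I ≈ 6.0*I)
W(u, s) = 6 + s*u (W(u, s) = s*u + 6 = 6 + s*u)
(P + W(-7, -7))**2 = (6*I + (6 - 7*(-7)))**2 = (6*I + (6 + 49))**2 = (6*I + 55)**2 = (55 + 6*I)**2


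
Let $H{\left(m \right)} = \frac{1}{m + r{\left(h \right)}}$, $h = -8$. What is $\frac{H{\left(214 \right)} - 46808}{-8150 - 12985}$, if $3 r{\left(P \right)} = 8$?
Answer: $\frac{30425197}{13737750} \approx 2.2147$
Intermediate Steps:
$r{\left(P \right)} = \frac{8}{3}$ ($r{\left(P \right)} = \frac{1}{3} \cdot 8 = \frac{8}{3}$)
$H{\left(m \right)} = \frac{1}{\frac{8}{3} + m}$ ($H{\left(m \right)} = \frac{1}{m + \frac{8}{3}} = \frac{1}{\frac{8}{3} + m}$)
$\frac{H{\left(214 \right)} - 46808}{-8150 - 12985} = \frac{\frac{3}{8 + 3 \cdot 214} - 46808}{-8150 - 12985} = \frac{\frac{3}{8 + 642} - 46808}{-21135} = \left(\frac{3}{650} - 46808\right) \left(- \frac{1}{21135}\right) = \left(- \frac{30425197}{650}\right) \left(- \frac{1}{21135}\right) = \frac{30425197}{13737750}$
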